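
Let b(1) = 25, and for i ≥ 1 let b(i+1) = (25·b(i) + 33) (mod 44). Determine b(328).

16

Listing terms: b(1) = 25, b(2) = 42, b(3) = 27, b(4) = 4, b(5) = 1, b(6) = 14, b(7) = 31, b(8) = 16, b(9) = 37, b(10) = 34, b(11) = 3, b(12) = 20, b(13) = 5, b(14) = 26, b(15) = 23, b(16) = 36, b(17) = 9, b(18) = 38, b(19) = 15, b(20) = 12, b(21) = 25.
The sequence repeats with period 20.
(328 - 1) mod 20 = 7, so b(328) = b(8) = 16.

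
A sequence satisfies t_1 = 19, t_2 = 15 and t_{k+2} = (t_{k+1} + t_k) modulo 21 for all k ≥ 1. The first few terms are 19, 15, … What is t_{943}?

2

We have t_1 = 19,  t_2 = 15,  t_3 = 13,  t_4 = 7,  t_5 = 20,  t_6 = 6,  t_7 = 5,  t_8 = 11,  t_9 = 16,  t_{10} = 6,  t_{11} = 1,  t_{12} = 7,  t_{13} = 8,  t_{14} = 15,  t_{15} = 2,  t_{16} = 17,  t_{17} = 19,  t_{18} = 15.
Since (t_{17}, t_{18}) = (t_1, t_2) = (19, 15) (two consecutive terms determine the rest), the sequence is periodic with period 16.
So t_{943} = t_{1 + ((943-1) mod 16)} = t_{15} = 2.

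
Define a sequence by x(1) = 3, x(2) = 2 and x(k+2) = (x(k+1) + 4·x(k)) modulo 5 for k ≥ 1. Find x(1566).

Computing terms: x(1) = 3; x(2) = 2; x(3) = 4; x(4) = 2; x(5) = 3; x(6) = 1; x(7) = 3; x(8) = 2.
Since (x(7), x(8)) = (x(1), x(2)) = (3, 2) (two consecutive terms determine the rest), the sequence is periodic with period 6.
So x(1566) = x(1 + ((1566-1) mod 6)) = x(6) = 1.

1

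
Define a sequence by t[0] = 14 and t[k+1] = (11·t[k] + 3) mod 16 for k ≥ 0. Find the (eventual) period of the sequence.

8

Listing terms: t[0] = 14; t[1] = 13; t[2] = 2; t[3] = 9; t[4] = 6; t[5] = 5; t[6] = 10; t[7] = 1; t[8] = 14.
Since t[8] = t[0] = 14, the sequence is periodic with period 8.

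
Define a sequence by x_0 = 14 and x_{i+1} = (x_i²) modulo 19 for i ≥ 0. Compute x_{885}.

4

x_0 = 14,  x_1 = 6,  x_2 = 17,  x_3 = 4,  x_4 = 16,  x_5 = 9,  x_6 = 5,  x_7 = 6.
Since x_7 = x_1 = 6, the sequence is eventually periodic: after a pre-period of length 1 it cycles with period 6.
For i ≥ 1, x_i depends only on (i - 1) mod 6. (885 - 1) mod 6 = 2, so x_{885} = x_3 = 4.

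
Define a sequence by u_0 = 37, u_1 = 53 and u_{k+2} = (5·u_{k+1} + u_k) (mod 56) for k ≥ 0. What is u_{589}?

53

We have u_0 = 37; u_1 = 53; u_2 = 22; u_3 = 51; u_4 = 53; u_5 = 36; u_6 = 9; u_7 = 25; u_8 = 22; u_9 = 23; u_{10} = 25; u_{11} = 36; u_{12} = 37; u_{13} = 53.
Since (u_{12}, u_{13}) = (u_0, u_1) = (37, 53) (two consecutive terms determine the rest), the sequence is periodic with period 12.
So u_{589} = u_{0 + ((589-0) mod 12)} = u_1 = 53.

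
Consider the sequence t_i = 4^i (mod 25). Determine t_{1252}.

t_1 = 4, t_2 = 16, t_3 = 14, t_4 = 6, t_5 = 24, t_6 = 21, t_7 = 9, t_8 = 11, t_9 = 19, t_{10} = 1, t_{11} = 4.
The sequence repeats with period 10.
So t_{1252} = t_{1 + ((1252-1) mod 10)} = t_2 = 16.

16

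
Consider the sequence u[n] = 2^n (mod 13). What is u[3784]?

3

u[0] = 1,  u[1] = 2,  u[2] = 4,  u[3] = 8,  u[4] = 3,  u[5] = 6,  u[6] = 12,  u[7] = 11,  u[8] = 9,  u[9] = 5,  u[10] = 10,  u[11] = 7,  u[12] = 1.
Since u[12] = u[0] = 1, the sequence is periodic with period 12.
(3784 - 0) mod 12 = 4, so u[3784] = u[4] = 3.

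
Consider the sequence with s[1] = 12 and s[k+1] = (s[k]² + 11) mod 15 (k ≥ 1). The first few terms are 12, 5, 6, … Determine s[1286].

5

We have s[1] = 12, s[2] = 5, s[3] = 6, s[4] = 2, s[5] = 0, s[6] = 11, s[7] = 12.
Since s[7] = s[1] = 12, the sequence is periodic with period 6.
So s[1286] = s[1 + ((1286-1) mod 6)] = s[2] = 5.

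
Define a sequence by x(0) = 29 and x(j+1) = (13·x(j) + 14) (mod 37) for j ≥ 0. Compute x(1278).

18

x(0) = 29; x(1) = 21; x(2) = 28; x(3) = 8; x(4) = 7; x(5) = 31; x(6) = 10; x(7) = 33; x(8) = 36; x(9) = 1; x(10) = 27; x(11) = 32; x(12) = 23; x(13) = 17; x(14) = 13; x(15) = 35; x(16) = 25; x(17) = 6; x(18) = 18; x(19) = 26; x(20) = 19; x(21) = 2; x(22) = 3; x(23) = 16; x(24) = 0; x(25) = 14; x(26) = 11; x(27) = 9; x(28) = 20; x(29) = 15; x(30) = 24; x(31) = 30; x(32) = 34; x(33) = 12; x(34) = 22; x(35) = 4; x(36) = 29.
Since x(36) = x(0) = 29, the sequence is periodic with period 36.
(1278 - 0) mod 36 = 18, so x(1278) = x(18) = 18.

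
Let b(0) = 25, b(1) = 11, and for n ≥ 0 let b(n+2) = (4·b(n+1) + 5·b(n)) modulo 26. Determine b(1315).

b(0) = 25, b(1) = 11, b(2) = 13, b(3) = 3, b(4) = 25, b(5) = 11.
The sequence repeats with period 4.
So b(1315) = b(0 + ((1315-0) mod 4)) = b(3) = 3.

3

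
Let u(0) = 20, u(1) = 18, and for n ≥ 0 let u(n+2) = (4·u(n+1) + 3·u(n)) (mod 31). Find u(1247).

Computing terms: u(0) = 20, u(1) = 18, u(2) = 8, u(3) = 24, u(4) = 27, u(5) = 25, u(6) = 26, u(7) = 24, u(8) = 19, u(9) = 24, u(10) = 29, u(11) = 2, u(12) = 2, u(13) = 14, u(14) = 0, u(15) = 11, u(16) = 13, u(17) = 23, u(18) = 7, u(19) = 4, u(20) = 6, u(21) = 5, u(22) = 7, u(23) = 12, u(24) = 7, u(25) = 2, u(26) = 29, u(27) = 29, u(28) = 17, u(29) = 0, u(30) = 20, u(31) = 18.
Since (u(30), u(31)) = (u(0), u(1)) = (20, 18) (two consecutive terms determine the rest), the sequence is periodic with period 30.
So u(1247) = u(0 + ((1247-0) mod 30)) = u(17) = 23.

23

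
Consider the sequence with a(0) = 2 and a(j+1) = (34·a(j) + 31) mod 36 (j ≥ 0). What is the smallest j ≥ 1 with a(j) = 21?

Computing terms: a(0) = 2; a(1) = 27; a(2) = 13; a(3) = 5; a(4) = 21; a(5) = 25; a(6) = 17; a(7) = 33; a(8) = 1; a(9) = 29; a(10) = 9; a(11) = 13.
Since a(11) = a(2) = 13, the sequence is eventually periodic: after a pre-period of length 2 it cycles with period 9.
The value 21 first appears (with j ≥ 1) at a(4).

4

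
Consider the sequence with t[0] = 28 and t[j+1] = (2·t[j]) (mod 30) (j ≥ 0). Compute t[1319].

14

Listing terms: t[0] = 28; t[1] = 26; t[2] = 22; t[3] = 14; t[4] = 28.
Since t[4] = t[0] = 28, the sequence is periodic with period 4.
(1319 - 0) mod 4 = 3, so t[1319] = t[3] = 14.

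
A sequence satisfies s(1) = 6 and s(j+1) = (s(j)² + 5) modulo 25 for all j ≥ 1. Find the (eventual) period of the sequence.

s(1) = 6; s(2) = 16; s(3) = 11; s(4) = 1; s(5) = 6.
Since s(5) = s(1) = 6, the sequence is periodic with period 4.

4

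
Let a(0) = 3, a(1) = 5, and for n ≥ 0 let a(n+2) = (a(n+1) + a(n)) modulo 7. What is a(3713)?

We have a(0) = 3,  a(1) = 5,  a(2) = 1,  a(3) = 6,  a(4) = 0,  a(5) = 6,  a(6) = 6,  a(7) = 5,  a(8) = 4,  a(9) = 2,  a(10) = 6,  a(11) = 1,  a(12) = 0,  a(13) = 1,  a(14) = 1,  a(15) = 2,  a(16) = 3,  a(17) = 5.
Since (a(16), a(17)) = (a(0), a(1)) = (3, 5) (two consecutive terms determine the rest), the sequence is periodic with period 16.
So a(3713) = a(0 + ((3713-0) mod 16)) = a(1) = 5.

5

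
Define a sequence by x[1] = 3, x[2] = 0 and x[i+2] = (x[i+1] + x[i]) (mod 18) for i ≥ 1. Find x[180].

3

Listing terms: x[1] = 3, x[2] = 0, x[3] = 3, x[4] = 3, x[5] = 6, x[6] = 9, x[7] = 15, x[8] = 6, x[9] = 3, x[10] = 9, x[11] = 12, x[12] = 3, x[13] = 15, x[14] = 0, x[15] = 15, x[16] = 15, x[17] = 12, x[18] = 9, x[19] = 3, x[20] = 12, x[21] = 15, x[22] = 9, x[23] = 6, x[24] = 15, x[25] = 3, x[26] = 0.
The sequence repeats with period 24.
So x[180] = x[1 + ((180-1) mod 24)] = x[12] = 3.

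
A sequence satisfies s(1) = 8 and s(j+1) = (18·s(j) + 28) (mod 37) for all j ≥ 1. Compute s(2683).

17

s(1) = 8,  s(2) = 24,  s(3) = 16,  s(4) = 20,  s(5) = 18,  s(6) = 19,  s(7) = 0,  s(8) = 28,  s(9) = 14,  s(10) = 21,  s(11) = 36,  s(12) = 10,  s(13) = 23,  s(14) = 35,  s(15) = 29,  s(16) = 32,  s(17) = 12,  s(18) = 22,  s(19) = 17,  s(20) = 1,  s(21) = 9,  s(22) = 5,  s(23) = 7,  s(24) = 6,  s(25) = 25,  s(26) = 34,  s(27) = 11,  s(28) = 4,  s(29) = 26,  s(30) = 15,  s(31) = 2,  s(32) = 27,  s(33) = 33,  s(34) = 30,  s(35) = 13,  s(36) = 3,  s(37) = 8.
The sequence repeats with period 36.
So s(2683) = s(1 + ((2683-1) mod 36)) = s(19) = 17.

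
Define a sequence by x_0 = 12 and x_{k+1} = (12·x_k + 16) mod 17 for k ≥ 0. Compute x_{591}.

We have x_0 = 12, x_1 = 7, x_2 = 15, x_3 = 9, x_4 = 5, x_5 = 8, x_6 = 10, x_7 = 0, x_8 = 16, x_9 = 4, x_{10} = 13, x_{11} = 2, x_{12} = 6, x_{13} = 3, x_{14} = 1, x_{15} = 11, x_{16} = 12.
The sequence repeats with period 16.
So x_{591} = x_{0 + ((591-0) mod 16)} = x_{15} = 11.

11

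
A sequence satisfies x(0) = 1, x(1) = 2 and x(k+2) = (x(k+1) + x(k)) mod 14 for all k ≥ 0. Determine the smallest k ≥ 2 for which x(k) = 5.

3

Listing terms: x(0) = 1,  x(1) = 2,  x(2) = 3,  x(3) = 5,  x(4) = 8,  x(5) = 13,  x(6) = 7,  x(7) = 6,  x(8) = 13,  x(9) = 5,  x(10) = 4,  x(11) = 9,  x(12) = 13,  x(13) = 8,  x(14) = 7,  x(15) = 1,  x(16) = 8,  x(17) = 9,  x(18) = 3,  x(19) = 12,  x(20) = 1,  x(21) = 13,  x(22) = 0,  x(23) = 13,  x(24) = 13,  x(25) = 12,  x(26) = 11,  x(27) = 9,  x(28) = 6,  x(29) = 1,  x(30) = 7,  x(31) = 8,  x(32) = 1,  x(33) = 9,  x(34) = 10,  x(35) = 5,  x(36) = 1,  x(37) = 6,  x(38) = 7,  x(39) = 13,  x(40) = 6,  x(41) = 5,  x(42) = 11,  x(43) = 2,  x(44) = 13,  x(45) = 1,  x(46) = 0,  x(47) = 1,  x(48) = 1,  x(49) = 2.
The sequence repeats with period 48.
The value 5 first appears (with k ≥ 2) at x(3).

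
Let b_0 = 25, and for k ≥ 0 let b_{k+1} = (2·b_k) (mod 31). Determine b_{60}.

25

Listing terms: b_0 = 25,  b_1 = 19,  b_2 = 7,  b_3 = 14,  b_4 = 28,  b_5 = 25.
Since b_5 = b_0 = 25, the sequence is periodic with period 5.
(60 - 0) mod 5 = 0, so b_{60} = b_0 = 25.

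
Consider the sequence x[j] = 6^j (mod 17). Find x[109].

We have x[0] = 1; x[1] = 6; x[2] = 2; x[3] = 12; x[4] = 4; x[5] = 7; x[6] = 8; x[7] = 14; x[8] = 16; x[9] = 11; x[10] = 15; x[11] = 5; x[12] = 13; x[13] = 10; x[14] = 9; x[15] = 3; x[16] = 1.
Since x[16] = x[0] = 1, the sequence is periodic with period 16.
(109 - 0) mod 16 = 13, so x[109] = x[13] = 10.

10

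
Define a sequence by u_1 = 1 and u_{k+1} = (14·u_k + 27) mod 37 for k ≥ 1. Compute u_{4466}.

Listing terms: u_1 = 1,  u_2 = 4,  u_3 = 9,  u_4 = 5,  u_5 = 23,  u_6 = 16,  u_7 = 29,  u_8 = 26,  u_9 = 21,  u_{10} = 25,  u_{11} = 7,  u_{12} = 14,  u_{13} = 1.
The sequence repeats with period 12.
(4466 - 1) mod 12 = 1, so u_{4466} = u_2 = 4.

4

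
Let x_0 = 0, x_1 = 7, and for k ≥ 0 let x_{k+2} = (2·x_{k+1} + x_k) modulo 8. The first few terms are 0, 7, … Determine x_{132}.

x_0 = 0; x_1 = 7; x_2 = 6; x_3 = 3; x_4 = 4; x_5 = 3; x_6 = 2; x_7 = 7; x_8 = 0; x_9 = 7.
Since (x_8, x_9) = (x_0, x_1) = (0, 7) (two consecutive terms determine the rest), the sequence is periodic with period 8.
So x_{132} = x_{0 + ((132-0) mod 8)} = x_4 = 4.

4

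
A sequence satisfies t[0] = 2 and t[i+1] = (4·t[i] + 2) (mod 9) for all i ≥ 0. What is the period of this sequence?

9

Computing terms: t[0] = 2,  t[1] = 1,  t[2] = 6,  t[3] = 8,  t[4] = 7,  t[5] = 3,  t[6] = 5,  t[7] = 4,  t[8] = 0,  t[9] = 2.
Since t[9] = t[0] = 2, the sequence is periodic with period 9.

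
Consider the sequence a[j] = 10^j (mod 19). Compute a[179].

a[0] = 1; a[1] = 10; a[2] = 5; a[3] = 12; a[4] = 6; a[5] = 3; a[6] = 11; a[7] = 15; a[8] = 17; a[9] = 18; a[10] = 9; a[11] = 14; a[12] = 7; a[13] = 13; a[14] = 16; a[15] = 8; a[16] = 4; a[17] = 2; a[18] = 1.
The sequence repeats with period 18.
(179 - 0) mod 18 = 17, so a[179] = a[17] = 2.

2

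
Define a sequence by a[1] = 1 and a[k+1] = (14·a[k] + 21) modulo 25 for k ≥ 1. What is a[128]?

We have a[1] = 1; a[2] = 10; a[3] = 11; a[4] = 0; a[5] = 21; a[6] = 15; a[7] = 6; a[8] = 5; a[9] = 16; a[10] = 20; a[11] = 1.
Since a[11] = a[1] = 1, the sequence is periodic with period 10.
(128 - 1) mod 10 = 7, so a[128] = a[8] = 5.

5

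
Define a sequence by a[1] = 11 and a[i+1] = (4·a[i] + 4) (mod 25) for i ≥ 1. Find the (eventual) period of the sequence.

10

We have a[1] = 11, a[2] = 23, a[3] = 21, a[4] = 13, a[5] = 6, a[6] = 3, a[7] = 16, a[8] = 18, a[9] = 1, a[10] = 8, a[11] = 11.
The sequence repeats with period 10.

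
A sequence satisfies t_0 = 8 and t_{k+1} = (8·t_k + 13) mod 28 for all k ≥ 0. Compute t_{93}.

Computing terms: t_0 = 8; t_1 = 21; t_2 = 13; t_3 = 5; t_4 = 25; t_5 = 17; t_6 = 9; t_7 = 1; t_8 = 21.
Since t_8 = t_1 = 21, the sequence is eventually periodic: after a pre-period of length 1 it cycles with period 7.
For k ≥ 1, t_k depends only on (k - 1) mod 7. (93 - 1) mod 7 = 1, so t_{93} = t_2 = 13.

13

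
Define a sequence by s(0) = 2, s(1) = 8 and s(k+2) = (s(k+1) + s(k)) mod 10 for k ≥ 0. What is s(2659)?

6

We have s(0) = 2,  s(1) = 8,  s(2) = 0,  s(3) = 8,  s(4) = 8,  s(5) = 6,  s(6) = 4,  s(7) = 0,  s(8) = 4,  s(9) = 4,  s(10) = 8,  s(11) = 2,  s(12) = 0,  s(13) = 2,  s(14) = 2,  s(15) = 4,  s(16) = 6,  s(17) = 0,  s(18) = 6,  s(19) = 6,  s(20) = 2,  s(21) = 8.
The sequence repeats with period 20.
(2659 - 0) mod 20 = 19, so s(2659) = s(19) = 6.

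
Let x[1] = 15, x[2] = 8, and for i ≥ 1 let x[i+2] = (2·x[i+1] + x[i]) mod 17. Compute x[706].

8

Computing terms: x[1] = 15, x[2] = 8, x[3] = 14, x[4] = 2, x[5] = 1, x[6] = 4, x[7] = 9, x[8] = 5, x[9] = 2, x[10] = 9, x[11] = 3, x[12] = 15, x[13] = 16, x[14] = 13, x[15] = 8, x[16] = 12, x[17] = 15, x[18] = 8.
The sequence repeats with period 16.
(706 - 1) mod 16 = 1, so x[706] = x[2] = 8.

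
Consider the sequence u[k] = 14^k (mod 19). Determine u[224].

u[0] = 1, u[1] = 14, u[2] = 6, u[3] = 8, u[4] = 17, u[5] = 10, u[6] = 7, u[7] = 3, u[8] = 4, u[9] = 18, u[10] = 5, u[11] = 13, u[12] = 11, u[13] = 2, u[14] = 9, u[15] = 12, u[16] = 16, u[17] = 15, u[18] = 1.
The sequence repeats with period 18.
So u[224] = u[0 + ((224-0) mod 18)] = u[8] = 4.

4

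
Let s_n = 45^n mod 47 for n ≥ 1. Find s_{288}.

Listing terms: s_1 = 45,  s_2 = 4,  s_3 = 39,  s_4 = 16,  s_5 = 15,  s_6 = 17,  s_7 = 13,  s_8 = 21,  s_9 = 5,  s_{10} = 37,  s_{11} = 20,  s_{12} = 7,  s_{13} = 33,  s_{14} = 28,  s_{15} = 38,  s_{16} = 18,  s_{17} = 11,  s_{18} = 25,  s_{19} = 44,  s_{20} = 6,  s_{21} = 35,  s_{22} = 24,  s_{23} = 46,  s_{24} = 2,  s_{25} = 43,  s_{26} = 8,  s_{27} = 31,  s_{28} = 32,  s_{29} = 30,  s_{30} = 34,  s_{31} = 26,  s_{32} = 42,  s_{33} = 10,  s_{34} = 27,  s_{35} = 40,  s_{36} = 14,  s_{37} = 19,  s_{38} = 9,  s_{39} = 29,  s_{40} = 36,  s_{41} = 22,  s_{42} = 3,  s_{43} = 41,  s_{44} = 12,  s_{45} = 23,  s_{46} = 1,  s_{47} = 45.
The sequence repeats with period 46.
(288 - 1) mod 46 = 11, so s_{288} = s_{12} = 7.

7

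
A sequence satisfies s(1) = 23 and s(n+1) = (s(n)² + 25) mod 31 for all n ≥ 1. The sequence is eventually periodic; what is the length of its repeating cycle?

6

s(1) = 23; s(2) = 27; s(3) = 10; s(4) = 1; s(5) = 26; s(6) = 19; s(7) = 14; s(8) = 4; s(9) = 10.
Since s(9) = s(3) = 10, the sequence is eventually periodic: after a pre-period of length 2 it cycles with period 6.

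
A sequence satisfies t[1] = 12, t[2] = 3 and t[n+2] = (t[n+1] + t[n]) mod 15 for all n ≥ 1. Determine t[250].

Listing terms: t[1] = 12,  t[2] = 3,  t[3] = 0,  t[4] = 3,  t[5] = 3,  t[6] = 6,  t[7] = 9,  t[8] = 0,  t[9] = 9,  t[10] = 9,  t[11] = 3,  t[12] = 12,  t[13] = 0,  t[14] = 12,  t[15] = 12,  t[16] = 9,  t[17] = 6,  t[18] = 0,  t[19] = 6,  t[20] = 6,  t[21] = 12,  t[22] = 3.
Since (t[21], t[22]) = (t[1], t[2]) = (12, 3) (two consecutive terms determine the rest), the sequence is periodic with period 20.
So t[250] = t[1 + ((250-1) mod 20)] = t[10] = 9.

9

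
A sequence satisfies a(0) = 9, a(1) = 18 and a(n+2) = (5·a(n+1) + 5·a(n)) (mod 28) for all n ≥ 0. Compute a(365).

5

Computing terms: a(0) = 9,  a(1) = 18,  a(2) = 23,  a(3) = 9,  a(4) = 20,  a(5) = 5,  a(6) = 13,  a(7) = 6,  a(8) = 11,  a(9) = 1,  a(10) = 4,  a(11) = 25,  a(12) = 5,  a(13) = 10,  a(14) = 19,  a(15) = 5,  a(16) = 8,  a(17) = 9,  a(18) = 1,  a(19) = 22,  a(20) = 3,  a(21) = 13,  a(22) = 24,  a(23) = 17,  a(24) = 9,  a(25) = 18.
The sequence repeats with period 24.
(365 - 0) mod 24 = 5, so a(365) = a(5) = 5.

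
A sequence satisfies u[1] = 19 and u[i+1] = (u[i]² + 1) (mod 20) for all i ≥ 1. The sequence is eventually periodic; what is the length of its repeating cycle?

6

We have u[1] = 19, u[2] = 2, u[3] = 5, u[4] = 6, u[5] = 17, u[6] = 10, u[7] = 1, u[8] = 2.
Since u[8] = u[2] = 2, the sequence is eventually periodic: after a pre-period of length 1 it cycles with period 6.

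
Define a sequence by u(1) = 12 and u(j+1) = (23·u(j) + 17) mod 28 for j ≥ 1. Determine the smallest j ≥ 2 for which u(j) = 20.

5

u(1) = 12,  u(2) = 13,  u(3) = 8,  u(4) = 5,  u(5) = 20,  u(6) = 1,  u(7) = 12.
The sequence repeats with period 6.
The value 20 first appears (with j ≥ 2) at u(5).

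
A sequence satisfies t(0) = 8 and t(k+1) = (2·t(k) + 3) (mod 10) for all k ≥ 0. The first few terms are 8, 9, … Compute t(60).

t(0) = 8; t(1) = 9; t(2) = 1; t(3) = 5; t(4) = 3; t(5) = 9.
Since t(5) = t(1) = 9, the sequence is eventually periodic: after a pre-period of length 1 it cycles with period 4.
For k ≥ 1, t(k) depends only on (k - 1) mod 4. (60 - 1) mod 4 = 3, so t(60) = t(4) = 3.

3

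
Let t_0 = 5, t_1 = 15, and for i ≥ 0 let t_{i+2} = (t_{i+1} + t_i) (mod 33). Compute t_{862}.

Listing terms: t_0 = 5,  t_1 = 15,  t_2 = 20,  t_3 = 2,  t_4 = 22,  t_5 = 24,  t_6 = 13,  t_7 = 4,  t_8 = 17,  t_9 = 21,  t_{10} = 5,  t_{11} = 26,  t_{12} = 31,  t_{13} = 24,  t_{14} = 22,  t_{15} = 13,  t_{16} = 2,  t_{17} = 15,  t_{18} = 17,  t_{19} = 32,  t_{20} = 16,  t_{21} = 15,  t_{22} = 31,  t_{23} = 13,  t_{24} = 11,  t_{25} = 24,  t_{26} = 2,  t_{27} = 26,  t_{28} = 28,  t_{29} = 21,  t_{30} = 16,  t_{31} = 4,  t_{32} = 20,  t_{33} = 24,  t_{34} = 11,  t_{35} = 2,  t_{36} = 13,  t_{37} = 15,  t_{38} = 28,  t_{39} = 10,  t_{40} = 5,  t_{41} = 15.
Since (t_{40}, t_{41}) = (t_0, t_1) = (5, 15) (two consecutive terms determine the rest), the sequence is periodic with period 40.
So t_{862} = t_{0 + ((862-0) mod 40)} = t_{22} = 31.

31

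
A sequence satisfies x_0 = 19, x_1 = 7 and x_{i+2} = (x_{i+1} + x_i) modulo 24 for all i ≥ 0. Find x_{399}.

x_0 = 19, x_1 = 7, x_2 = 2, x_3 = 9, x_4 = 11, x_5 = 20, x_6 = 7, x_7 = 3, x_8 = 10, x_9 = 13, x_{10} = 23, x_{11} = 12, x_{12} = 11, x_{13} = 23, x_{14} = 10, x_{15} = 9, x_{16} = 19, x_{17} = 4, x_{18} = 23, x_{19} = 3, x_{20} = 2, x_{21} = 5, x_{22} = 7, x_{23} = 12, x_{24} = 19, x_{25} = 7.
The sequence repeats with period 24.
(399 - 0) mod 24 = 15, so x_{399} = x_{15} = 9.

9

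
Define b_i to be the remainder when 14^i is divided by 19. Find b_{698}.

Computing terms: b_0 = 1, b_1 = 14, b_2 = 6, b_3 = 8, b_4 = 17, b_5 = 10, b_6 = 7, b_7 = 3, b_8 = 4, b_9 = 18, b_{10} = 5, b_{11} = 13, b_{12} = 11, b_{13} = 2, b_{14} = 9, b_{15} = 12, b_{16} = 16, b_{17} = 15, b_{18} = 1.
The sequence repeats with period 18.
So b_{698} = b_{0 + ((698-0) mod 18)} = b_{14} = 9.

9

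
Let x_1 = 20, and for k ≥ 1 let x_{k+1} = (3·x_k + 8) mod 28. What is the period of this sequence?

6

Computing terms: x_1 = 20, x_2 = 12, x_3 = 16, x_4 = 0, x_5 = 8, x_6 = 4, x_7 = 20.
The sequence repeats with period 6.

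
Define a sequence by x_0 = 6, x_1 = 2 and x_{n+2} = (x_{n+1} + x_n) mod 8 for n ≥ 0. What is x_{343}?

2

x_0 = 6, x_1 = 2, x_2 = 0, x_3 = 2, x_4 = 2, x_5 = 4, x_6 = 6, x_7 = 2.
Since (x_6, x_7) = (x_0, x_1) = (6, 2) (two consecutive terms determine the rest), the sequence is periodic with period 6.
So x_{343} = x_{0 + ((343-0) mod 6)} = x_1 = 2.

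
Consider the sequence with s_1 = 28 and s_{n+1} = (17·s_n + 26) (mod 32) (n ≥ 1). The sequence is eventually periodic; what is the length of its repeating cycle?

16

Computing terms: s_1 = 28, s_2 = 22, s_3 = 16, s_4 = 10, s_5 = 4, s_6 = 30, s_7 = 24, s_8 = 18, s_9 = 12, s_{10} = 6, s_{11} = 0, s_{12} = 26, s_{13} = 20, s_{14} = 14, s_{15} = 8, s_{16} = 2, s_{17} = 28.
The sequence repeats with period 16.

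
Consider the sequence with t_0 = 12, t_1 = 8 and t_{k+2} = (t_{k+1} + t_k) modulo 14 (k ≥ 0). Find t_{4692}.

t_0 = 12, t_1 = 8, t_2 = 6, t_3 = 0, t_4 = 6, t_5 = 6, t_6 = 12, t_7 = 4, t_8 = 2, t_9 = 6, t_{10} = 8, t_{11} = 0, t_{12} = 8, t_{13} = 8, t_{14} = 2, t_{15} = 10, t_{16} = 12, t_{17} = 8.
The sequence repeats with period 16.
So t_{4692} = t_{0 + ((4692-0) mod 16)} = t_4 = 6.

6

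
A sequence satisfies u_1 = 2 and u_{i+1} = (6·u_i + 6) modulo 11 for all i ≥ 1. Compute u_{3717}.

6

u_1 = 2,  u_2 = 7,  u_3 = 4,  u_4 = 8,  u_5 = 10,  u_6 = 0,  u_7 = 6,  u_8 = 9,  u_9 = 5,  u_{10} = 3,  u_{11} = 2.
Since u_{11} = u_1 = 2, the sequence is periodic with period 10.
(3717 - 1) mod 10 = 6, so u_{3717} = u_7 = 6.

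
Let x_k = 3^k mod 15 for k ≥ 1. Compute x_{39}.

12

Listing terms: x_1 = 3,  x_2 = 9,  x_3 = 12,  x_4 = 6,  x_5 = 3.
The sequence repeats with period 4.
(39 - 1) mod 4 = 2, so x_{39} = x_3 = 12.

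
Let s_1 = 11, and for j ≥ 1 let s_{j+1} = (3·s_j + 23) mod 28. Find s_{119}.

19

We have s_1 = 11, s_2 = 0, s_3 = 23, s_4 = 8, s_5 = 19, s_6 = 24, s_7 = 11.
The sequence repeats with period 6.
(119 - 1) mod 6 = 4, so s_{119} = s_5 = 19.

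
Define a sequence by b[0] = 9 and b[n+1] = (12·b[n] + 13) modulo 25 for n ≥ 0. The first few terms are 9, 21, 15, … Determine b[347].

3

b[0] = 9; b[1] = 21; b[2] = 15; b[3] = 18; b[4] = 4; b[5] = 11; b[6] = 20; b[7] = 3; b[8] = 24; b[9] = 1; b[10] = 0; b[11] = 13; b[12] = 19; b[13] = 16; b[14] = 5; b[15] = 23; b[16] = 14; b[17] = 6; b[18] = 10; b[19] = 8; b[20] = 9.
The sequence repeats with period 20.
So b[347] = b[0 + ((347-0) mod 20)] = b[7] = 3.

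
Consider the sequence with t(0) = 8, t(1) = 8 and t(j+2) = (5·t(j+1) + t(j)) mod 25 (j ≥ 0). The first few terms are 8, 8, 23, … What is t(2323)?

We have t(0) = 8,  t(1) = 8,  t(2) = 23,  t(3) = 23,  t(4) = 13,  t(5) = 13,  t(6) = 3,  t(7) = 3,  t(8) = 18,  t(9) = 18,  t(10) = 8,  t(11) = 8.
Since (t(10), t(11)) = (t(0), t(1)) = (8, 8) (two consecutive terms determine the rest), the sequence is periodic with period 10.
So t(2323) = t(0 + ((2323-0) mod 10)) = t(3) = 23.

23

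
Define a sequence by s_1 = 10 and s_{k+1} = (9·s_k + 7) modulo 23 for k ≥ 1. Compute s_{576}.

We have s_1 = 10,  s_2 = 5,  s_3 = 6,  s_4 = 15,  s_5 = 4,  s_6 = 20,  s_7 = 3,  s_8 = 11,  s_9 = 14,  s_{10} = 18,  s_{11} = 8,  s_{12} = 10.
The sequence repeats with period 11.
So s_{576} = s_{1 + ((576-1) mod 11)} = s_4 = 15.

15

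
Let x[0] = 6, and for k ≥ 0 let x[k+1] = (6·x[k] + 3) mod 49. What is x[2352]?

6

x[0] = 6; x[1] = 39; x[2] = 41; x[3] = 4; x[4] = 27; x[5] = 18; x[6] = 13; x[7] = 32; x[8] = 48; x[9] = 46; x[10] = 34; x[11] = 11; x[12] = 20; x[13] = 25; x[14] = 6.
Since x[14] = x[0] = 6, the sequence is periodic with period 14.
(2352 - 0) mod 14 = 0, so x[2352] = x[0] = 6.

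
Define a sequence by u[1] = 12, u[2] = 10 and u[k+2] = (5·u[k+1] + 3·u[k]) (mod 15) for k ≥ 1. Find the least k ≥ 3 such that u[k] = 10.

u[1] = 12,  u[2] = 10,  u[3] = 11,  u[4] = 10,  u[5] = 8,  u[6] = 10,  u[7] = 14,  u[8] = 10,  u[9] = 2,  u[10] = 10,  u[11] = 11.
Since (u[10], u[11]) = (u[2], u[3]) = (10, 11) (two consecutive terms determine the rest), the sequence is eventually periodic: after a pre-period of length 1 it cycles with period 8.
The value 10 first appears (with k ≥ 3) at u[4].

4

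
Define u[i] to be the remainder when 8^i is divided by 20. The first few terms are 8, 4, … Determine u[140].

16

Listing terms: u[1] = 8, u[2] = 4, u[3] = 12, u[4] = 16, u[5] = 8.
The sequence repeats with period 4.
(140 - 1) mod 4 = 3, so u[140] = u[4] = 16.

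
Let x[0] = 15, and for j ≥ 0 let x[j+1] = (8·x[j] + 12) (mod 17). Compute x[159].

11

x[0] = 15,  x[1] = 13,  x[2] = 14,  x[3] = 5,  x[4] = 1,  x[5] = 3,  x[6] = 2,  x[7] = 11,  x[8] = 15.
Since x[8] = x[0] = 15, the sequence is periodic with period 8.
So x[159] = x[0 + ((159-0) mod 8)] = x[7] = 11.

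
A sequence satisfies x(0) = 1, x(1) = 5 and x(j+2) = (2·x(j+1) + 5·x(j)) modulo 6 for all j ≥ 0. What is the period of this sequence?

We have x(0) = 1; x(1) = 5; x(2) = 3; x(3) = 1; x(4) = 5.
The sequence repeats with period 3.

3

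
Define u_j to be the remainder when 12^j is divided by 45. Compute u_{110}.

Computing terms: u_1 = 12,  u_2 = 9,  u_3 = 18,  u_4 = 36,  u_5 = 27,  u_6 = 9.
Since u_6 = u_2 = 9, the sequence is eventually periodic: after a pre-period of length 1 it cycles with period 4.
For j ≥ 2, u_j depends only on (j - 2) mod 4. (110 - 2) mod 4 = 0, so u_{110} = u_2 = 9.

9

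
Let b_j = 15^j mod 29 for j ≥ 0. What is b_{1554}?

Computing terms: b_0 = 1,  b_1 = 15,  b_2 = 22,  b_3 = 11,  b_4 = 20,  b_5 = 10,  b_6 = 5,  b_7 = 17,  b_8 = 23,  b_9 = 26,  b_{10} = 13,  b_{11} = 21,  b_{12} = 25,  b_{13} = 27,  b_{14} = 28,  b_{15} = 14,  b_{16} = 7,  b_{17} = 18,  b_{18} = 9,  b_{19} = 19,  b_{20} = 24,  b_{21} = 12,  b_{22} = 6,  b_{23} = 3,  b_{24} = 16,  b_{25} = 8,  b_{26} = 4,  b_{27} = 2,  b_{28} = 1.
Since b_{28} = b_0 = 1, the sequence is periodic with period 28.
(1554 - 0) mod 28 = 14, so b_{1554} = b_{14} = 28.

28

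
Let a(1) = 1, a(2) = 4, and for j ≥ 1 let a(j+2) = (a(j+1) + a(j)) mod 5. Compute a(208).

a(1) = 1; a(2) = 4; a(3) = 0; a(4) = 4; a(5) = 4; a(6) = 3; a(7) = 2; a(8) = 0; a(9) = 2; a(10) = 2; a(11) = 4; a(12) = 1; a(13) = 0; a(14) = 1; a(15) = 1; a(16) = 2; a(17) = 3; a(18) = 0; a(19) = 3; a(20) = 3; a(21) = 1; a(22) = 4.
Since (a(21), a(22)) = (a(1), a(2)) = (1, 4) (two consecutive terms determine the rest), the sequence is periodic with period 20.
So a(208) = a(1 + ((208-1) mod 20)) = a(8) = 0.

0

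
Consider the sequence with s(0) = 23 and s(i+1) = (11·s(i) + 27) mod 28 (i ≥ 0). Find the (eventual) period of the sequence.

6

s(0) = 23,  s(1) = 0,  s(2) = 27,  s(3) = 16,  s(4) = 7,  s(5) = 20,  s(6) = 23.
The sequence repeats with period 6.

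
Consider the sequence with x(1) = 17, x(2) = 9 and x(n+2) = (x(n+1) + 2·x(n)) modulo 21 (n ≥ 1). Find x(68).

9

Listing terms: x(1) = 17; x(2) = 9; x(3) = 1; x(4) = 19; x(5) = 0; x(6) = 17; x(7) = 17; x(8) = 9.
The sequence repeats with period 6.
So x(68) = x(1 + ((68-1) mod 6)) = x(2) = 9.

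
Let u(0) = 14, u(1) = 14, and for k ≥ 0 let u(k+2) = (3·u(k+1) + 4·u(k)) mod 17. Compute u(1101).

14

u(0) = 14, u(1) = 14, u(2) = 13, u(3) = 10, u(4) = 14, u(5) = 14.
Since (u(4), u(5)) = (u(0), u(1)) = (14, 14) (two consecutive terms determine the rest), the sequence is periodic with period 4.
So u(1101) = u(0 + ((1101-0) mod 4)) = u(1) = 14.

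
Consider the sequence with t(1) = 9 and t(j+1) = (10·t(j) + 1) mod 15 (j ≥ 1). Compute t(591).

Listing terms: t(1) = 9, t(2) = 1, t(3) = 11, t(4) = 6, t(5) = 1.
Since t(5) = t(2) = 1, the sequence is eventually periodic: after a pre-period of length 1 it cycles with period 3.
For j ≥ 2, t(j) depends only on (j - 2) mod 3. (591 - 2) mod 3 = 1, so t(591) = t(3) = 11.

11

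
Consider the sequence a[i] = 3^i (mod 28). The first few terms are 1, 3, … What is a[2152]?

We have a[0] = 1,  a[1] = 3,  a[2] = 9,  a[3] = 27,  a[4] = 25,  a[5] = 19,  a[6] = 1.
The sequence repeats with period 6.
So a[2152] = a[0 + ((2152-0) mod 6)] = a[4] = 25.

25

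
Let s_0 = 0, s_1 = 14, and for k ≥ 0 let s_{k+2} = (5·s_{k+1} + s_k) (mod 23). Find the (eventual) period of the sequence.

We have s_0 = 0; s_1 = 14; s_2 = 1; s_3 = 19; s_4 = 4; s_5 = 16; s_6 = 15; s_7 = 22; s_8 = 10; s_9 = 3; s_{10} = 2; s_{11} = 13; s_{12} = 21; s_{13} = 3; s_{14} = 13; s_{15} = 22; s_{16} = 8; s_{17} = 16; s_{18} = 19; s_{19} = 19; s_{20} = 22; s_{21} = 14; s_{22} = 0; s_{23} = 14.
Since (s_{22}, s_{23}) = (s_0, s_1) = (0, 14) (two consecutive terms determine the rest), the sequence is periodic with period 22.

22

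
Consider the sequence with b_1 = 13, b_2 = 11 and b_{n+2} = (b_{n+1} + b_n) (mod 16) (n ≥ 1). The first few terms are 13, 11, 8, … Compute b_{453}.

0

Listing terms: b_1 = 13,  b_2 = 11,  b_3 = 8,  b_4 = 3,  b_5 = 11,  b_6 = 14,  b_7 = 9,  b_8 = 7,  b_9 = 0,  b_{10} = 7,  b_{11} = 7,  b_{12} = 14,  b_{13} = 5,  b_{14} = 3,  b_{15} = 8,  b_{16} = 11,  b_{17} = 3,  b_{18} = 14,  b_{19} = 1,  b_{20} = 15,  b_{21} = 0,  b_{22} = 15,  b_{23} = 15,  b_{24} = 14,  b_{25} = 13,  b_{26} = 11.
Since (b_{25}, b_{26}) = (b_1, b_2) = (13, 11) (two consecutive terms determine the rest), the sequence is periodic with period 24.
(453 - 1) mod 24 = 20, so b_{453} = b_{21} = 0.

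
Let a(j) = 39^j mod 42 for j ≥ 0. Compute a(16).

Computing terms: a(0) = 1,  a(1) = 39,  a(2) = 9,  a(3) = 15,  a(4) = 39.
Since a(4) = a(1) = 39, the sequence is eventually periodic: after a pre-period of length 1 it cycles with period 3.
For j ≥ 1, a(j) depends only on (j - 1) mod 3. (16 - 1) mod 3 = 0, so a(16) = a(1) = 39.

39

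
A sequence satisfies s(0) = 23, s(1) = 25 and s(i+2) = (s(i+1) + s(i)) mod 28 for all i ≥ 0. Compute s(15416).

12

We have s(0) = 23, s(1) = 25, s(2) = 20, s(3) = 17, s(4) = 9, s(5) = 26, s(6) = 7, s(7) = 5, s(8) = 12, s(9) = 17, s(10) = 1, s(11) = 18, s(12) = 19, s(13) = 9, s(14) = 0, s(15) = 9, s(16) = 9, s(17) = 18, s(18) = 27, s(19) = 17, s(20) = 16, s(21) = 5, s(22) = 21, s(23) = 26, s(24) = 19, s(25) = 17, s(26) = 8, s(27) = 25, s(28) = 5, s(29) = 2, s(30) = 7, s(31) = 9, s(32) = 16, s(33) = 25, s(34) = 13, s(35) = 10, s(36) = 23, s(37) = 5, s(38) = 0, s(39) = 5, s(40) = 5, s(41) = 10, s(42) = 15, s(43) = 25, s(44) = 12, s(45) = 9, s(46) = 21, s(47) = 2, s(48) = 23, s(49) = 25.
Since (s(48), s(49)) = (s(0), s(1)) = (23, 25) (two consecutive terms determine the rest), the sequence is periodic with period 48.
(15416 - 0) mod 48 = 8, so s(15416) = s(8) = 12.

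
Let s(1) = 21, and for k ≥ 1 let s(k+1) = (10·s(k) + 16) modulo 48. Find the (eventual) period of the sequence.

3

s(1) = 21, s(2) = 34, s(3) = 20, s(4) = 24, s(5) = 16, s(6) = 32, s(7) = 0, s(8) = 16.
Since s(8) = s(5) = 16, the sequence is eventually periodic: after a pre-period of length 4 it cycles with period 3.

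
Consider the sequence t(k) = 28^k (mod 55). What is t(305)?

t(0) = 1,  t(1) = 28,  t(2) = 14,  t(3) = 7,  t(4) = 31,  t(5) = 43,  t(6) = 49,  t(7) = 52,  t(8) = 26,  t(9) = 13,  t(10) = 34,  t(11) = 17,  t(12) = 36,  t(13) = 18,  t(14) = 9,  t(15) = 32,  t(16) = 16,  t(17) = 8,  t(18) = 4,  t(19) = 2,  t(20) = 1.
The sequence repeats with period 20.
(305 - 0) mod 20 = 5, so t(305) = t(5) = 43.

43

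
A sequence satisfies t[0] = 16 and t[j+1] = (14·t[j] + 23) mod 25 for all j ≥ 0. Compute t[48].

Computing terms: t[0] = 16, t[1] = 22, t[2] = 6, t[3] = 7, t[4] = 21, t[5] = 17, t[6] = 11, t[7] = 2, t[8] = 1, t[9] = 12, t[10] = 16.
Since t[10] = t[0] = 16, the sequence is periodic with period 10.
(48 - 0) mod 10 = 8, so t[48] = t[8] = 1.

1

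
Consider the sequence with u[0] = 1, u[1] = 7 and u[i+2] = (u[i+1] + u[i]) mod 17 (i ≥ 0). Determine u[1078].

12

Listing terms: u[0] = 1, u[1] = 7, u[2] = 8, u[3] = 15, u[4] = 6, u[5] = 4, u[6] = 10, u[7] = 14, u[8] = 7, u[9] = 4, u[10] = 11, u[11] = 15, u[12] = 9, u[13] = 7, u[14] = 16, u[15] = 6, u[16] = 5, u[17] = 11, u[18] = 16, u[19] = 10, u[20] = 9, u[21] = 2, u[22] = 11, u[23] = 13, u[24] = 7, u[25] = 3, u[26] = 10, u[27] = 13, u[28] = 6, u[29] = 2, u[30] = 8, u[31] = 10, u[32] = 1, u[33] = 11, u[34] = 12, u[35] = 6, u[36] = 1, u[37] = 7.
The sequence repeats with period 36.
(1078 - 0) mod 36 = 34, so u[1078] = u[34] = 12.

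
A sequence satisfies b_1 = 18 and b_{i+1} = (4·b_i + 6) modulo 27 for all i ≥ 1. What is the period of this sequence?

9

Computing terms: b_1 = 18; b_2 = 24; b_3 = 21; b_4 = 9; b_5 = 15; b_6 = 12; b_7 = 0; b_8 = 6; b_9 = 3; b_{10} = 18.
The sequence repeats with period 9.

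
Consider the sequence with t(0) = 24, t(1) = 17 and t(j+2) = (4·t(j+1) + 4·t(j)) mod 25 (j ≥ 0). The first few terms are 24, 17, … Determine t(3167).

Computing terms: t(0) = 24, t(1) = 17, t(2) = 14, t(3) = 24, t(4) = 2, t(5) = 4, t(6) = 24, t(7) = 12, t(8) = 19, t(9) = 24, t(10) = 22, t(11) = 9, t(12) = 24, t(13) = 7, t(14) = 24, t(15) = 24, t(16) = 17.
The sequence repeats with period 15.
So t(3167) = t(0 + ((3167-0) mod 15)) = t(2) = 14.

14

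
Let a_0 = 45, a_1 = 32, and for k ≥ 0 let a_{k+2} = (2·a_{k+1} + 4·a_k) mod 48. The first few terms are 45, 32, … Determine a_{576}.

Computing terms: a_0 = 45,  a_1 = 32,  a_2 = 4,  a_3 = 40,  a_4 = 0,  a_5 = 16,  a_6 = 32,  a_7 = 32,  a_8 = 0,  a_9 = 32,  a_{10} = 16,  a_{11} = 16,  a_{12} = 0,  a_{13} = 16.
Since (a_{12}, a_{13}) = (a_4, a_5) = (0, 16) (two consecutive terms determine the rest), the sequence is eventually periodic: after a pre-period of length 4 it cycles with period 8.
For k ≥ 4, a_k depends only on (k - 4) mod 8. (576 - 4) mod 8 = 4, so a_{576} = a_8 = 0.

0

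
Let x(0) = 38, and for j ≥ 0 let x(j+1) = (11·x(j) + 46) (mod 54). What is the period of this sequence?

We have x(0) = 38, x(1) = 32, x(2) = 20, x(3) = 50, x(4) = 2, x(5) = 14, x(6) = 38.
The sequence repeats with period 6.

6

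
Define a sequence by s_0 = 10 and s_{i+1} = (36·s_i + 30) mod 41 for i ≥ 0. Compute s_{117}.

23

We have s_0 = 10,  s_1 = 21,  s_2 = 7,  s_3 = 36,  s_4 = 14,  s_5 = 1,  s_6 = 25,  s_7 = 28,  s_8 = 13,  s_9 = 6,  s_{10} = 0,  s_{11} = 30,  s_{12} = 3,  s_{13} = 15,  s_{14} = 37,  s_{15} = 9,  s_{16} = 26,  s_{17} = 23,  s_{18} = 38,  s_{19} = 4,  s_{20} = 10.
The sequence repeats with period 20.
So s_{117} = s_{0 + ((117-0) mod 20)} = s_{17} = 23.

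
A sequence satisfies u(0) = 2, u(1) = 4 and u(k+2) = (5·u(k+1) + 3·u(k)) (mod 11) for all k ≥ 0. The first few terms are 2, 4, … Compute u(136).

Computing terms: u(0) = 2; u(1) = 4; u(2) = 4; u(3) = 10; u(4) = 7; u(5) = 10; u(6) = 5; u(7) = 0; u(8) = 4; u(9) = 9; u(10) = 2; u(11) = 4.
Since (u(10), u(11)) = (u(0), u(1)) = (2, 4) (two consecutive terms determine the rest), the sequence is periodic with period 10.
(136 - 0) mod 10 = 6, so u(136) = u(6) = 5.

5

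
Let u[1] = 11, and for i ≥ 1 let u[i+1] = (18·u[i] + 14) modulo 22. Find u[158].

u[1] = 11, u[2] = 14, u[3] = 2, u[4] = 6, u[5] = 12, u[6] = 10, u[7] = 18, u[8] = 8, u[9] = 4, u[10] = 20, u[11] = 0, u[12] = 14.
Since u[12] = u[2] = 14, the sequence is eventually periodic: after a pre-period of length 1 it cycles with period 10.
For i ≥ 2, u[i] depends only on (i - 2) mod 10. (158 - 2) mod 10 = 6, so u[158] = u[8] = 8.

8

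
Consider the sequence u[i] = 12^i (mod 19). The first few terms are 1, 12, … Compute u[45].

18

Computing terms: u[0] = 1; u[1] = 12; u[2] = 11; u[3] = 18; u[4] = 7; u[5] = 8; u[6] = 1.
The sequence repeats with period 6.
So u[45] = u[0 + ((45-0) mod 6)] = u[3] = 18.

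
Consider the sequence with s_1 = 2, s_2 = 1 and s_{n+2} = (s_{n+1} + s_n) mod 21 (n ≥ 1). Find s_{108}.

10

We have s_1 = 2; s_2 = 1; s_3 = 3; s_4 = 4; s_5 = 7; s_6 = 11; s_7 = 18; s_8 = 8; s_9 = 5; s_{10} = 13; s_{11} = 18; s_{12} = 10; s_{13} = 7; s_{14} = 17; s_{15} = 3; s_{16} = 20; s_{17} = 2; s_{18} = 1.
Since (s_{17}, s_{18}) = (s_1, s_2) = (2, 1) (two consecutive terms determine the rest), the sequence is periodic with period 16.
(108 - 1) mod 16 = 11, so s_{108} = s_{12} = 10.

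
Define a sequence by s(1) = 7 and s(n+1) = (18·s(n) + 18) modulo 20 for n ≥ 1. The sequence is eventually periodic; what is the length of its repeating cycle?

4

We have s(1) = 7, s(2) = 4, s(3) = 10, s(4) = 18, s(5) = 2, s(6) = 14, s(7) = 10.
Since s(7) = s(3) = 10, the sequence is eventually periodic: after a pre-period of length 2 it cycles with period 4.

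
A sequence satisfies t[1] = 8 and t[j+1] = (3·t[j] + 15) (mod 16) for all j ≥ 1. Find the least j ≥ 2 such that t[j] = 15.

Listing terms: t[1] = 8; t[2] = 7; t[3] = 4; t[4] = 11; t[5] = 0; t[6] = 15; t[7] = 12; t[8] = 3; t[9] = 8.
The sequence repeats with period 8.
The value 15 first appears (with j ≥ 2) at t[6].

6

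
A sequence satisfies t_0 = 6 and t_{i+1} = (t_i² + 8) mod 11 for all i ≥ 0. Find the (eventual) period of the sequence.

3

We have t_0 = 6, t_1 = 0, t_2 = 8, t_3 = 6.
Since t_3 = t_0 = 6, the sequence is periodic with period 3.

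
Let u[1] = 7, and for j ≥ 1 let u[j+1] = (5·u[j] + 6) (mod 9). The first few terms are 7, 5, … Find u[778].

8

Listing terms: u[1] = 7; u[2] = 5; u[3] = 4; u[4] = 8; u[5] = 1; u[6] = 2; u[7] = 7.
The sequence repeats with period 6.
So u[778] = u[1 + ((778-1) mod 6)] = u[4] = 8.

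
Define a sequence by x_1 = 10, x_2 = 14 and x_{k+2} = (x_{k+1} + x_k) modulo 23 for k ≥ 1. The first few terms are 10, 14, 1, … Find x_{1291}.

18

Listing terms: x_1 = 10; x_2 = 14; x_3 = 1; x_4 = 15; x_5 = 16; x_6 = 8; x_7 = 1; x_8 = 9; x_9 = 10; x_{10} = 19; x_{11} = 6; x_{12} = 2; x_{13} = 8; x_{14} = 10; x_{15} = 18; x_{16} = 5; x_{17} = 0; x_{18} = 5; x_{19} = 5; x_{20} = 10; x_{21} = 15; x_{22} = 2; x_{23} = 17; x_{24} = 19; x_{25} = 13; x_{26} = 9; x_{27} = 22; x_{28} = 8; x_{29} = 7; x_{30} = 15; x_{31} = 22; x_{32} = 14; x_{33} = 13; x_{34} = 4; x_{35} = 17; x_{36} = 21; x_{37} = 15; x_{38} = 13; x_{39} = 5; x_{40} = 18; x_{41} = 0; x_{42} = 18; x_{43} = 18; x_{44} = 13; x_{45} = 8; x_{46} = 21; x_{47} = 6; x_{48} = 4; x_{49} = 10; x_{50} = 14.
Since (x_{49}, x_{50}) = (x_1, x_2) = (10, 14) (two consecutive terms determine the rest), the sequence is periodic with period 48.
(1291 - 1) mod 48 = 42, so x_{1291} = x_{43} = 18.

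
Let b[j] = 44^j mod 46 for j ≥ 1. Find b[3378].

2

Listing terms: b[1] = 44, b[2] = 4, b[3] = 38, b[4] = 16, b[5] = 14, b[6] = 18, b[7] = 10, b[8] = 26, b[9] = 40, b[10] = 12, b[11] = 22, b[12] = 2, b[13] = 42, b[14] = 8, b[15] = 30, b[16] = 32, b[17] = 28, b[18] = 36, b[19] = 20, b[20] = 6, b[21] = 34, b[22] = 24, b[23] = 44.
Since b[23] = b[1] = 44, the sequence is periodic with period 22.
So b[3378] = b[1 + ((3378-1) mod 22)] = b[12] = 2.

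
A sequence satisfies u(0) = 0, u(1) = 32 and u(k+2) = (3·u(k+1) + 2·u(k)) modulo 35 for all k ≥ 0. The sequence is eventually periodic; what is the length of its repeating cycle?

48

Computing terms: u(0) = 0, u(1) = 32, u(2) = 26, u(3) = 2, u(4) = 23, u(5) = 3, u(6) = 20, u(7) = 31, u(8) = 28, u(9) = 6, u(10) = 4, u(11) = 24, u(12) = 10, u(13) = 8, u(14) = 9, u(15) = 8, u(16) = 7, u(17) = 2, u(18) = 20, u(19) = 29, u(20) = 22, u(21) = 19, u(22) = 31, u(23) = 26, u(24) = 0, u(25) = 17, u(26) = 16, u(27) = 12, u(28) = 33, u(29) = 18, u(30) = 15, u(31) = 11, u(32) = 28, u(33) = 1, u(34) = 24, u(35) = 4, u(36) = 25, u(37) = 13, u(38) = 19, u(39) = 13, u(40) = 7, u(41) = 12, u(42) = 15, u(43) = 34, u(44) = 27, u(45) = 9, u(46) = 11, u(47) = 16, u(48) = 0, u(49) = 32.
Since (u(48), u(49)) = (u(0), u(1)) = (0, 32) (two consecutive terms determine the rest), the sequence is periodic with period 48.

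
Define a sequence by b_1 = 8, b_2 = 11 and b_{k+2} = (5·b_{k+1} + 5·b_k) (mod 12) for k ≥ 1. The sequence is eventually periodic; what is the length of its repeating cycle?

We have b_1 = 8,  b_2 = 11,  b_3 = 11,  b_4 = 2,  b_5 = 5,  b_6 = 11,  b_7 = 8,  b_8 = 11.
Since (b_7, b_8) = (b_1, b_2) = (8, 11) (two consecutive terms determine the rest), the sequence is periodic with period 6.

6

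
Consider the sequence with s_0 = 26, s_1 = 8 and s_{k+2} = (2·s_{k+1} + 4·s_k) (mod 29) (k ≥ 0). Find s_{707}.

17

We have s_0 = 26; s_1 = 8; s_2 = 4; s_3 = 11; s_4 = 9; s_5 = 4; s_6 = 15; s_7 = 17; s_8 = 7; s_9 = 24; s_{10} = 18; s_{11} = 16; s_{12} = 17; s_{13} = 11; s_{14} = 3; s_{15} = 21; s_{16} = 25; s_{17} = 18; s_{18} = 20; s_{19} = 25; s_{20} = 14; s_{21} = 12; s_{22} = 22; s_{23} = 5; s_{24} = 11; s_{25} = 13; s_{26} = 12; s_{27} = 18; s_{28} = 26; s_{29} = 8.
Since (s_{28}, s_{29}) = (s_0, s_1) = (26, 8) (two consecutive terms determine the rest), the sequence is periodic with period 28.
(707 - 0) mod 28 = 7, so s_{707} = s_7 = 17.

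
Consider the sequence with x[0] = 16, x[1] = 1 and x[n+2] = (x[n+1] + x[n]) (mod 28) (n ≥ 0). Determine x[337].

1

x[0] = 16; x[1] = 1; x[2] = 17; x[3] = 18; x[4] = 7; x[5] = 25; x[6] = 4; x[7] = 1; x[8] = 5; x[9] = 6; x[10] = 11; x[11] = 17; x[12] = 0; x[13] = 17; x[14] = 17; x[15] = 6; x[16] = 23; x[17] = 1; x[18] = 24; x[19] = 25; x[20] = 21; x[21] = 18; x[22] = 11; x[23] = 1; x[24] = 12; x[25] = 13; x[26] = 25; x[27] = 10; x[28] = 7; x[29] = 17; x[30] = 24; x[31] = 13; x[32] = 9; x[33] = 22; x[34] = 3; x[35] = 25; x[36] = 0; x[37] = 25; x[38] = 25; x[39] = 22; x[40] = 19; x[41] = 13; x[42] = 4; x[43] = 17; x[44] = 21; x[45] = 10; x[46] = 3; x[47] = 13; x[48] = 16; x[49] = 1.
Since (x[48], x[49]) = (x[0], x[1]) = (16, 1) (two consecutive terms determine the rest), the sequence is periodic with period 48.
(337 - 0) mod 48 = 1, so x[337] = x[1] = 1.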